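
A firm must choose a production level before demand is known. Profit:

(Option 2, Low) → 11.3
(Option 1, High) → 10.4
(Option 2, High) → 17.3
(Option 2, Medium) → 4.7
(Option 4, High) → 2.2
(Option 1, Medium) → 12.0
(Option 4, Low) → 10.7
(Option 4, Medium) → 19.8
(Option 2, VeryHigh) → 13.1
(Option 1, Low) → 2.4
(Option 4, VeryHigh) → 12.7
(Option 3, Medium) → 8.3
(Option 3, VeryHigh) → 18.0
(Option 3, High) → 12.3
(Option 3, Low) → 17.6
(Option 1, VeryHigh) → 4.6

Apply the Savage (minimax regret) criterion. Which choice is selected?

Column bests: Low=17.6, Medium=19.8, High=17.3, VeryHigh=18.0.
Option 1 regrets: 15.2, 7.8, 6.9, 13.4 → max 15.2
Option 2 regrets: 6.3, 15.1, 0.0, 4.9 → max 15.1
Option 3 regrets: 0.0, 11.5, 5.0, 0.0 → max 11.5
Option 4 regrets: 6.9, 0.0, 15.1, 5.3 → max 15.1
Smallest max regret = 11.5 → Option 3.

Option 3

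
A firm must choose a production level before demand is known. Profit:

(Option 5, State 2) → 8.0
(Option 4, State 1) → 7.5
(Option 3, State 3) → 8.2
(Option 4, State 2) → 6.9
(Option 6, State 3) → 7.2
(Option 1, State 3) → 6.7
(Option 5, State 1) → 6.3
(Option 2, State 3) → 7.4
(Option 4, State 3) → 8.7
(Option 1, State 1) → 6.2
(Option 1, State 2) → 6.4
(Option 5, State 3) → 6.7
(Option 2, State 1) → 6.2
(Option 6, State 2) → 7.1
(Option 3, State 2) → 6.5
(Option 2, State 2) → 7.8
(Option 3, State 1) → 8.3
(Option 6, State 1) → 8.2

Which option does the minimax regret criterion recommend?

Option 4

Column bests: State 1=8.3, State 2=8.0, State 3=8.7.
Option 1 regrets: 2.1, 1.6, 2.0 → max 2.1
Option 2 regrets: 2.1, 0.2, 1.3 → max 2.1
Option 3 regrets: 0.0, 1.5, 0.5 → max 1.5
Option 4 regrets: 0.8, 1.1, 0.0 → max 1.1
Option 5 regrets: 2.0, 0.0, 2.0 → max 2.0
Option 6 regrets: 0.1, 0.9, 1.5 → max 1.5
Smallest max regret = 1.1 → Option 4.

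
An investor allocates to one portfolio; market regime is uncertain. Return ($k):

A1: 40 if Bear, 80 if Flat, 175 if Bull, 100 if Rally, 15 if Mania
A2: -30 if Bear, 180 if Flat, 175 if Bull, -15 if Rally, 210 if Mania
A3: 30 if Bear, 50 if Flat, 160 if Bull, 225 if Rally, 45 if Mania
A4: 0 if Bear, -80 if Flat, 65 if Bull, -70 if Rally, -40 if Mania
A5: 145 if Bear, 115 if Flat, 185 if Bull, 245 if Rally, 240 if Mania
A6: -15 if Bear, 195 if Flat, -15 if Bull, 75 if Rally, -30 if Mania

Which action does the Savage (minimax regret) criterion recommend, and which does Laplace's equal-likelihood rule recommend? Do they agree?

minimax regret → A5; laplace → A5 (agree)

Column bests: Bear=145, Flat=195, Bull=185, Rally=245, Mania=240.
A1 regrets: 105, 115, 10, 145, 225 → max 225
A2 regrets: 175, 15, 10, 260, 30 → max 260
A3 regrets: 115, 145, 25, 20, 195 → max 195
A4 regrets: 145, 275, 120, 315, 280 → max 315
A5 regrets: 0, 80, 0, 0, 0 → max 80
A6 regrets: 160, 0, 200, 170, 270 → max 270
Smallest max regret = 80 → A5.
Row averages: A1=82, A2=104, A3=102, A4=-25, A5=186, A6=42
Highest average = 186 → A5.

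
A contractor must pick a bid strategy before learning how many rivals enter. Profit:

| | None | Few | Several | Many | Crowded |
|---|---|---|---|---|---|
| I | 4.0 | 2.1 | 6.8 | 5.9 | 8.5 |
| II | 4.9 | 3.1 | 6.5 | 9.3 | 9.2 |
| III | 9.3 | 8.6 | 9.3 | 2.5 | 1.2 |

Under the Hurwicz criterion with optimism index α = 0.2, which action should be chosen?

II

I: 0.2·8.5 + 0.8·2.1 = 3.38
II: 0.2·9.3 + 0.8·3.1 = 4.34
III: 0.2·9.3 + 0.8·1.2 = 2.82
Highest Hurwicz score = 4.34 → II.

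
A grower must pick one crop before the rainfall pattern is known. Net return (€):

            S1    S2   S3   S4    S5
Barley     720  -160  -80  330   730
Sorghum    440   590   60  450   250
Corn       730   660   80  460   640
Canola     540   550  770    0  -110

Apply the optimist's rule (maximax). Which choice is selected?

Canola

Row maxima: Barley=730, Sorghum=590, Corn=730, Canola=770
Best best-case = 770 → Canola.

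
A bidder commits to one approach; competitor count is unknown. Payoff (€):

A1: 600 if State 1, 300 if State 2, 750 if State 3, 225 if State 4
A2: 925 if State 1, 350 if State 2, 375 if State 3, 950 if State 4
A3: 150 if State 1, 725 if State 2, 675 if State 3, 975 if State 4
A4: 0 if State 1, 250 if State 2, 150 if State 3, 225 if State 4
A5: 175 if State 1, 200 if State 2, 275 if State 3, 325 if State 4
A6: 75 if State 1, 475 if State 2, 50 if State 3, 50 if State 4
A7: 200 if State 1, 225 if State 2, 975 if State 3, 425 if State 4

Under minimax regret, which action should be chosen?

A2

Column bests: State 1=925, State 2=725, State 3=975, State 4=975.
A1 regrets: 325, 425, 225, 750 → max 750
A2 regrets: 0, 375, 600, 25 → max 600
A3 regrets: 775, 0, 300, 0 → max 775
A4 regrets: 925, 475, 825, 750 → max 925
A5 regrets: 750, 525, 700, 650 → max 750
A6 regrets: 850, 250, 925, 925 → max 925
A7 regrets: 725, 500, 0, 550 → max 725
Smallest max regret = 600 → A2.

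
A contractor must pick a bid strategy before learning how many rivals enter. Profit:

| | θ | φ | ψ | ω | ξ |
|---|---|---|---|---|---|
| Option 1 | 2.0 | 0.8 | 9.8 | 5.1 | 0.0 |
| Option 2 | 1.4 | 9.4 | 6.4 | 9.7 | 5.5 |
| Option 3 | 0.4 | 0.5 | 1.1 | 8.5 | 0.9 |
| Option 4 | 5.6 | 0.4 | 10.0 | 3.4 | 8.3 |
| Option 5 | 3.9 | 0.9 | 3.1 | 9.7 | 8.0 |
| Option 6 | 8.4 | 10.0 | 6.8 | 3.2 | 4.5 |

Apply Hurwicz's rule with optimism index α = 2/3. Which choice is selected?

Option 1: 2/3·9.8 + 1/3·0.0 = 98/15
Option 2: 2/3·9.7 + 1/3·1.4 = 104/15
Option 3: 2/3·8.5 + 1/3·0.4 = 5.8
Option 4: 2/3·10.0 + 1/3·0.4 = 6.8
Option 5: 2/3·9.7 + 1/3·0.9 = 203/30
Option 6: 2/3·10.0 + 1/3·3.2 = 116/15
Highest Hurwicz score = 116/15 → Option 6.

Option 6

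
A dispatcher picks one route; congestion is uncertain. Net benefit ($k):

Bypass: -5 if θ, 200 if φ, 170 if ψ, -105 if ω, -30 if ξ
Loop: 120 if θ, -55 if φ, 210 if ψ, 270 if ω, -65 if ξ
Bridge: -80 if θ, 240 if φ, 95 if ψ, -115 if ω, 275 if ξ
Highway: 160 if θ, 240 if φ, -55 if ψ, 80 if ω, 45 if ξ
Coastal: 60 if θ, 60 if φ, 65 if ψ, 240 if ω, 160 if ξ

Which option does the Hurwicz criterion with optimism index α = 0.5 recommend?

Coastal

Bypass: 0.5·200 + 0.5·(-105) = 47.5
Loop: 0.5·270 + 0.5·(-65) = 102.5
Bridge: 0.5·275 + 0.5·(-115) = 80
Highway: 0.5·240 + 0.5·(-55) = 92.5
Coastal: 0.5·240 + 0.5·60 = 150
Highest Hurwicz score = 150 → Coastal.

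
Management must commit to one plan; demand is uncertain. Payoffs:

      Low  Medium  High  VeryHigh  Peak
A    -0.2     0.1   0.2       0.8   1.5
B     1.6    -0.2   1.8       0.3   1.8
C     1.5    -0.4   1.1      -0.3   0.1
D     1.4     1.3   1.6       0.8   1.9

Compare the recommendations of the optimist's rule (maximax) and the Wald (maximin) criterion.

Row maxima: A=1.5, B=1.8, C=1.5, D=1.9
Best best-case = 1.9 → D.
Row minima: A=-0.2, B=-0.2, C=-0.4, D=0.8
Best worst-case = 0.8 → D.

maximax → D; maximin → D (agree)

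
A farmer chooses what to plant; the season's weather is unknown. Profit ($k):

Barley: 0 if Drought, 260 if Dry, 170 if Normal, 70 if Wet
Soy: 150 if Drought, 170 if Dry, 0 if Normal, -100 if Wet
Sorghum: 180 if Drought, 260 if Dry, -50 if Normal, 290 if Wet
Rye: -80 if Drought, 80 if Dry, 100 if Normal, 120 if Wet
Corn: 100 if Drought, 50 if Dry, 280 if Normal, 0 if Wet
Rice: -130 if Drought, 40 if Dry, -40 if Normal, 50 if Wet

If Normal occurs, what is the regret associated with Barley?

110

Best payoff under Normal is 280.
Regret = 280 − 170 = 110.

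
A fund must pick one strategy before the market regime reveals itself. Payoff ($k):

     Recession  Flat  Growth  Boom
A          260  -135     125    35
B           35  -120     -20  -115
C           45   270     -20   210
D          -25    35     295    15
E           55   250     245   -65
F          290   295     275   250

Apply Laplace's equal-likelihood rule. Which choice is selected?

Row averages: A=71.25, B=-55, C=126.25, D=80, E=121.25, F=277.5
Highest average = 277.5 → F.

F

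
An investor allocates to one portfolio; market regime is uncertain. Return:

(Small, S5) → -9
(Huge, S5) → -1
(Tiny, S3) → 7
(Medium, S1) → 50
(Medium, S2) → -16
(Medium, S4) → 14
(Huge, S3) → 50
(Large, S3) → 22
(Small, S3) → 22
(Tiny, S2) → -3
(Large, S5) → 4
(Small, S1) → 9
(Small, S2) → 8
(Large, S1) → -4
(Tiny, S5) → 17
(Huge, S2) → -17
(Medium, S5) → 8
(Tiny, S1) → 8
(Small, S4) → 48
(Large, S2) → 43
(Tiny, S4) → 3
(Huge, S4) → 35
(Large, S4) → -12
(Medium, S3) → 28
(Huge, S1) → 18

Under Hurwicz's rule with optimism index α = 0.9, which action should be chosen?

Medium

Tiny: 0.9·17 + 0.1·(-3) = 15
Small: 0.9·48 + 0.1·(-9) = 42.3
Medium: 0.9·50 + 0.1·(-16) = 43.4
Large: 0.9·43 + 0.1·(-12) = 37.5
Huge: 0.9·50 + 0.1·(-17) = 43.3
Highest Hurwicz score = 43.4 → Medium.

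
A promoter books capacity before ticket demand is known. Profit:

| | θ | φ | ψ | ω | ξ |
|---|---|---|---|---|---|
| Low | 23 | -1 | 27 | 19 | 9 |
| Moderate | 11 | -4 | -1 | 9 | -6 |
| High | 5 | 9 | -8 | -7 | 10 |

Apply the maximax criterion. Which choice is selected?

Low

Row maxima: Low=27, Moderate=11, High=10
Best best-case = 27 → Low.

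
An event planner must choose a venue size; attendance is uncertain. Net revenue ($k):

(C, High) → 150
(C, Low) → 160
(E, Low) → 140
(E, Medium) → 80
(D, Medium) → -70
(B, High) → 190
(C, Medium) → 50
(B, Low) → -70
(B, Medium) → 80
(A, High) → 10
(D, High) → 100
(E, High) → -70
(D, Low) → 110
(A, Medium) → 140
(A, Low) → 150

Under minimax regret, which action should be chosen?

Column bests: Low=160, Medium=140, High=190.
A regrets: 10, 0, 180 → max 180
B regrets: 230, 60, 0 → max 230
C regrets: 0, 90, 40 → max 90
D regrets: 50, 210, 90 → max 210
E regrets: 20, 60, 260 → max 260
Smallest max regret = 90 → C.

C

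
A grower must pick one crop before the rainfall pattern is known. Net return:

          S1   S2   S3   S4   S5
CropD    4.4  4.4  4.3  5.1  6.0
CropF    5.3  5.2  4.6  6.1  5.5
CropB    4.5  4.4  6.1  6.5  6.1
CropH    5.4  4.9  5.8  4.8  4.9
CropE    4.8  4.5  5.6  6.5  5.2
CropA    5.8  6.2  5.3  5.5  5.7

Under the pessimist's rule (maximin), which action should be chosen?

Row minima: CropD=4.3, CropF=4.6, CropB=4.4, CropH=4.8, CropE=4.5, CropA=5.3
Best worst-case = 5.3 → CropA.

CropA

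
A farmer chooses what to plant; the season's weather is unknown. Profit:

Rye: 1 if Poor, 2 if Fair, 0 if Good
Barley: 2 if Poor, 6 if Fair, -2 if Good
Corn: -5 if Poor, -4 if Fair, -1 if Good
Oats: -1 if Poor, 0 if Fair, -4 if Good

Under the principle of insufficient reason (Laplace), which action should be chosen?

Row averages: Rye=1, Barley=2, Corn=-10/3, Oats=-5/3
Highest average = 2 → Barley.

Barley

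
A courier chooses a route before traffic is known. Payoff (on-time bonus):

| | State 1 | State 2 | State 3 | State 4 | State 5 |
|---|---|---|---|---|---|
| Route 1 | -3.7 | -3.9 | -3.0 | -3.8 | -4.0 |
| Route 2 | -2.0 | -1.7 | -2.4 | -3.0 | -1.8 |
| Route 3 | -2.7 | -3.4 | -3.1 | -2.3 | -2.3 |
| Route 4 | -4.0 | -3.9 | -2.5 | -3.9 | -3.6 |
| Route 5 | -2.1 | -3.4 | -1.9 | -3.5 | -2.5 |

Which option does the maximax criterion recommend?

Row maxima: Route 1=-3.0, Route 2=-1.7, Route 3=-2.3, Route 4=-2.5, Route 5=-1.9
Best best-case = -1.7 → Route 2.

Route 2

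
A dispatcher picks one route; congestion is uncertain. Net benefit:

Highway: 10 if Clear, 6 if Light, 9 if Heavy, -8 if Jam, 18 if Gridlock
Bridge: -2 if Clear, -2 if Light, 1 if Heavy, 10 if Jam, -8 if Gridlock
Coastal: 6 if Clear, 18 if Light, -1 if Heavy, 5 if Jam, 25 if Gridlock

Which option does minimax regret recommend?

Coastal

Column bests: Clear=10, Light=18, Heavy=9, Jam=10, Gridlock=25.
Highway regrets: 0, 12, 0, 18, 7 → max 18
Bridge regrets: 12, 20, 8, 0, 33 → max 33
Coastal regrets: 4, 0, 10, 5, 0 → max 10
Smallest max regret = 10 → Coastal.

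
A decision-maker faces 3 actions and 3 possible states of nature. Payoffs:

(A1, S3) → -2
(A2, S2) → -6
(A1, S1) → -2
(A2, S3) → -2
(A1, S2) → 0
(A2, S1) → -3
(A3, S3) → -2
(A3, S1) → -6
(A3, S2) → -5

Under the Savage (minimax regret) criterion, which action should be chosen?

A1

Column bests: S1=-2, S2=0, S3=-2.
A1 regrets: 0, 0, 0 → max 0
A2 regrets: 1, 6, 0 → max 6
A3 regrets: 4, 5, 0 → max 5
Smallest max regret = 0 → A1.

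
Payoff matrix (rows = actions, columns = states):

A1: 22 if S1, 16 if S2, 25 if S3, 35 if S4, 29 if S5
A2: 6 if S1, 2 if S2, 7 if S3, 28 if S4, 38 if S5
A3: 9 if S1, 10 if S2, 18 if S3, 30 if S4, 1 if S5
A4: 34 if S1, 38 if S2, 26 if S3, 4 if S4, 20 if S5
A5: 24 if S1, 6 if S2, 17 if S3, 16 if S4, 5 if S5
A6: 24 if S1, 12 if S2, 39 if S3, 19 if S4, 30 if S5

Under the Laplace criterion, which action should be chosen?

A1

Row averages: A1=25.4, A2=16.2, A3=13.6, A4=24.4, A5=13.6, A6=24.8
Highest average = 25.4 → A1.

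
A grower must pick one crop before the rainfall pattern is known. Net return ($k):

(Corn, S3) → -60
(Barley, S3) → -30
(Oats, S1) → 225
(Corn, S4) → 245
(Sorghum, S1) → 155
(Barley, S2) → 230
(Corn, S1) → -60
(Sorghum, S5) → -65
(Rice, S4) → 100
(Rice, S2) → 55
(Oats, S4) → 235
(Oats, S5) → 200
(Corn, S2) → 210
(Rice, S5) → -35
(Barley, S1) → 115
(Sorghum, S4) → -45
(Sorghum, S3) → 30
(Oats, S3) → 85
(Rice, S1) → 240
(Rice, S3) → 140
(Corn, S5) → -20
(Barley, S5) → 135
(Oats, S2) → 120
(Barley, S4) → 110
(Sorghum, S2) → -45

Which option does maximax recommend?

Row maxima: Barley=230, Rice=240, Oats=235, Corn=245, Sorghum=155
Best best-case = 245 → Corn.

Corn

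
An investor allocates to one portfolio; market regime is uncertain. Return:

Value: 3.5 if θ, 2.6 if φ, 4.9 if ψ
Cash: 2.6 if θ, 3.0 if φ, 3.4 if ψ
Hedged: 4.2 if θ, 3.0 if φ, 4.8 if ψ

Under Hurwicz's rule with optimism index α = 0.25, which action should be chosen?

Hedged

Value: 0.25·4.9 + 0.75·2.6 = 3.175
Cash: 0.25·3.4 + 0.75·2.6 = 2.8
Hedged: 0.25·4.8 + 0.75·3.0 = 3.45
Highest Hurwicz score = 3.45 → Hedged.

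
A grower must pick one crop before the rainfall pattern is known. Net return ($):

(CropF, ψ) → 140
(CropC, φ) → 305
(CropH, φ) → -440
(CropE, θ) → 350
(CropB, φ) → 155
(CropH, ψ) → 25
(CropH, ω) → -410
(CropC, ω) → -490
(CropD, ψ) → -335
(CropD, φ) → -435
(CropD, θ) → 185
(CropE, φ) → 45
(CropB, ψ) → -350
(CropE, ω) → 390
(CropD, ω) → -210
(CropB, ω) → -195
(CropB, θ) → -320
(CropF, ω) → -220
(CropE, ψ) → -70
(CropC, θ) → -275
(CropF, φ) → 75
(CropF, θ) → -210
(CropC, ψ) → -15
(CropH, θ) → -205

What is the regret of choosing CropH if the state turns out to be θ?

555

Best payoff under θ is 350.
Regret = 350 − (-205) = 555.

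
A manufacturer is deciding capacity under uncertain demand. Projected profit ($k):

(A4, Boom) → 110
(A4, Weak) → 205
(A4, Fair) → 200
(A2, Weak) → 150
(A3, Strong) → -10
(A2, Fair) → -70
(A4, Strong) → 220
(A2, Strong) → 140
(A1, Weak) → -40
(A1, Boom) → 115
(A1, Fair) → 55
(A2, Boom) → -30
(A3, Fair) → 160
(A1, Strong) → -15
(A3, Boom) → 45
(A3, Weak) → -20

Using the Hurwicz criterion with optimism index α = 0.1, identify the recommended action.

A1: 0.1·115 + 0.9·(-40) = -24.5
A2: 0.1·150 + 0.9·(-70) = -48
A3: 0.1·160 + 0.9·(-20) = -2
A4: 0.1·220 + 0.9·110 = 121
Highest Hurwicz score = 121 → A4.

A4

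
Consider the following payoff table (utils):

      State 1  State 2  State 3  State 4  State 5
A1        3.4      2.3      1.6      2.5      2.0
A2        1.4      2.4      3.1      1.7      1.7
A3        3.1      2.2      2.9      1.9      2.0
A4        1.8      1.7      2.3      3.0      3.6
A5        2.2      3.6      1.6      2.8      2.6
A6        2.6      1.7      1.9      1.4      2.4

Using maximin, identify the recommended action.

Row minima: A1=1.6, A2=1.4, A3=1.9, A4=1.7, A5=1.6, A6=1.4
Best worst-case = 1.9 → A3.

A3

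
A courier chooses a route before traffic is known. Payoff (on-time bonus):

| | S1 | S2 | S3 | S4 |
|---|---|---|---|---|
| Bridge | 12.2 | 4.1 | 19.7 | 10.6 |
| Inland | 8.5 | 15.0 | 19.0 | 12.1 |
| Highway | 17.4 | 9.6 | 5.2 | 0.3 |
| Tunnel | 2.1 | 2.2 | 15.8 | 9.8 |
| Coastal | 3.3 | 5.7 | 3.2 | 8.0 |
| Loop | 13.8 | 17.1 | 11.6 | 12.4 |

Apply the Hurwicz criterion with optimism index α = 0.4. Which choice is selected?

Bridge: 0.4·19.7 + 0.6·4.1 = 10.34
Inland: 0.4·19.0 + 0.6·8.5 = 12.7
Highway: 0.4·17.4 + 0.6·0.3 = 7.14
Tunnel: 0.4·15.8 + 0.6·2.1 = 7.58
Coastal: 0.4·8.0 + 0.6·3.2 = 5.12
Loop: 0.4·17.1 + 0.6·11.6 = 13.8
Highest Hurwicz score = 13.8 → Loop.

Loop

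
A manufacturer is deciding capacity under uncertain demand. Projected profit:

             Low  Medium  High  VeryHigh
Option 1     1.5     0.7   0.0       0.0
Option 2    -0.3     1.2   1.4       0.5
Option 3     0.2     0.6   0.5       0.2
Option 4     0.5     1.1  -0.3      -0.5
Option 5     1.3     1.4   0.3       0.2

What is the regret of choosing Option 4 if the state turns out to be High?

1.7

Best payoff under High is 1.4.
Regret = 1.4 − (-0.3) = 1.7.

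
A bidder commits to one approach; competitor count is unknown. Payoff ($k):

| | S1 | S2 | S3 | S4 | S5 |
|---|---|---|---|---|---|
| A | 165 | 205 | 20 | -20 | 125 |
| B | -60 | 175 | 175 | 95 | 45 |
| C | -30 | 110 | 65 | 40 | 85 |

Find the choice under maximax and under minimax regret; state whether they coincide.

Row maxima: A=205, B=175, C=110
Best best-case = 205 → A.
Column bests: S1=165, S2=205, S3=175, S4=95, S5=125.
A regrets: 0, 0, 155, 115, 0 → max 155
B regrets: 225, 30, 0, 0, 80 → max 225
C regrets: 195, 95, 110, 55, 40 → max 195
Smallest max regret = 155 → A.

maximax → A; minimax regret → A (agree)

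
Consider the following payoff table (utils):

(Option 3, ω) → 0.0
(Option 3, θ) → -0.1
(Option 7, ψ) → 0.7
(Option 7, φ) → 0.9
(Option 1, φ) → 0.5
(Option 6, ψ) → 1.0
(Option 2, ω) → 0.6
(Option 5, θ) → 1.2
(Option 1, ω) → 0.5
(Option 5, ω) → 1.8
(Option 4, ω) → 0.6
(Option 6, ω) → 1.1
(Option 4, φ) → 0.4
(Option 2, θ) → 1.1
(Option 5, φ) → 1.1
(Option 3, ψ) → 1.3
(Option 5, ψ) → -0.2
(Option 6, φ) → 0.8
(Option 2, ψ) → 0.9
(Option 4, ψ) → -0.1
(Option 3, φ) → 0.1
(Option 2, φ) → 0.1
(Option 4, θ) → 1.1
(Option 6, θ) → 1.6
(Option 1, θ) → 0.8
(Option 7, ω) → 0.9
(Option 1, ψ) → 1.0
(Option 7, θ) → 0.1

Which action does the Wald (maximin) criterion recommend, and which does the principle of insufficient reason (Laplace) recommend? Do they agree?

Row minima: Option 1=0.5, Option 2=0.1, Option 3=-0.1, Option 4=-0.1, Option 5=-0.2, Option 6=0.8, Option 7=0.1
Best worst-case = 0.8 → Option 6.
Row averages: Option 1=0.7, Option 2=0.675, Option 3=0.325, Option 4=0.5, Option 5=0.975, Option 6=1.125, Option 7=0.65
Highest average = 1.125 → Option 6.

maximin → Option 6; laplace → Option 6 (agree)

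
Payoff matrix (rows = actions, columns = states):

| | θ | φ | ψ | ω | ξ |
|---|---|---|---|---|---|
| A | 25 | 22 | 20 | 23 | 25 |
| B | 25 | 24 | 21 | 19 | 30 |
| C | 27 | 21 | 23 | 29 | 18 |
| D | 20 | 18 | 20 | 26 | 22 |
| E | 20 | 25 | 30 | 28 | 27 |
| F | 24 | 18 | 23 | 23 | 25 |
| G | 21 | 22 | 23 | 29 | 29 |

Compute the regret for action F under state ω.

Best payoff under ω is 29.
Regret = 29 − 23 = 6.

6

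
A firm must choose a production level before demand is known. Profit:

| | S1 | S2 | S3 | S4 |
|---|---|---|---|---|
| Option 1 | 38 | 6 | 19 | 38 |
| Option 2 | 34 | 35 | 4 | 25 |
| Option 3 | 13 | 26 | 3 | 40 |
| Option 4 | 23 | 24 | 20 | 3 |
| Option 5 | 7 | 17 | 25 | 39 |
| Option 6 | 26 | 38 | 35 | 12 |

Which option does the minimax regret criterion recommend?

Option 6

Column bests: S1=38, S2=38, S3=35, S4=40.
Option 1 regrets: 0, 32, 16, 2 → max 32
Option 2 regrets: 4, 3, 31, 15 → max 31
Option 3 regrets: 25, 12, 32, 0 → max 32
Option 4 regrets: 15, 14, 15, 37 → max 37
Option 5 regrets: 31, 21, 10, 1 → max 31
Option 6 regrets: 12, 0, 0, 28 → max 28
Smallest max regret = 28 → Option 6.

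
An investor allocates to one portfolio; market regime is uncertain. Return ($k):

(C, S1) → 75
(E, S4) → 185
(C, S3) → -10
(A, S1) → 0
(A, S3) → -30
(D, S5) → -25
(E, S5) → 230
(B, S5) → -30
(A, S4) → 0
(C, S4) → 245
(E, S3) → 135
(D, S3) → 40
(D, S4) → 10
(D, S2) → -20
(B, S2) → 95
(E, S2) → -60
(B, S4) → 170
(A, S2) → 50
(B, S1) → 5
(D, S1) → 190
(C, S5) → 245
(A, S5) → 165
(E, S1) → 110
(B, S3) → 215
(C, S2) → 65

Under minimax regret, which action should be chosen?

Column bests: S1=190, S2=95, S3=215, S4=245, S5=245.
A regrets: 190, 45, 245, 245, 80 → max 245
B regrets: 185, 0, 0, 75, 275 → max 275
C regrets: 115, 30, 225, 0, 0 → max 225
D regrets: 0, 115, 175, 235, 270 → max 270
E regrets: 80, 155, 80, 60, 15 → max 155
Smallest max regret = 155 → E.

E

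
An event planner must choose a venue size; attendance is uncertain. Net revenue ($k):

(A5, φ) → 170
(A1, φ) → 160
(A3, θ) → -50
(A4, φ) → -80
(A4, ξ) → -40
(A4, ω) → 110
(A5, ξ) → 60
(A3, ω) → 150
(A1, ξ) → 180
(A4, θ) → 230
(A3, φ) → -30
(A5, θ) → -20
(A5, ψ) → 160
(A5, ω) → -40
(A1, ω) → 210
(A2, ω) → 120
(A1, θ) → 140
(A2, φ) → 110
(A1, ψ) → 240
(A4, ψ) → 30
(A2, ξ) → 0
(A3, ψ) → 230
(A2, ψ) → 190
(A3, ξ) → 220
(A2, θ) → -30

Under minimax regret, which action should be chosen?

A1

Column bests: θ=230, φ=170, ψ=240, ω=210, ξ=220.
A1 regrets: 90, 10, 0, 0, 40 → max 90
A2 regrets: 260, 60, 50, 90, 220 → max 260
A3 regrets: 280, 200, 10, 60, 0 → max 280
A4 regrets: 0, 250, 210, 100, 260 → max 260
A5 regrets: 250, 0, 80, 250, 160 → max 250
Smallest max regret = 90 → A1.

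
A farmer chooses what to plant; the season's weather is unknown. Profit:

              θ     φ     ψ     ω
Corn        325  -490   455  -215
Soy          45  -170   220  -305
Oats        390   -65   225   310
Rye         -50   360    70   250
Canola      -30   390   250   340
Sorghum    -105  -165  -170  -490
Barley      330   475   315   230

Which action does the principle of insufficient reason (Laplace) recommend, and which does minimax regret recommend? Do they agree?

Row averages: Corn=18.75, Soy=-52.5, Oats=215, Rye=157.5, Canola=237.5, Sorghum=-232.5, Barley=337.5
Highest average = 337.5 → Barley.
Column bests: θ=390, φ=475, ψ=455, ω=340.
Corn regrets: 65, 965, 0, 555 → max 965
Soy regrets: 345, 645, 235, 645 → max 645
Oats regrets: 0, 540, 230, 30 → max 540
Rye regrets: 440, 115, 385, 90 → max 440
Canola regrets: 420, 85, 205, 0 → max 420
Sorghum regrets: 495, 640, 625, 830 → max 830
Barley regrets: 60, 0, 140, 110 → max 140
Smallest max regret = 140 → Barley.

laplace → Barley; minimax regret → Barley (agree)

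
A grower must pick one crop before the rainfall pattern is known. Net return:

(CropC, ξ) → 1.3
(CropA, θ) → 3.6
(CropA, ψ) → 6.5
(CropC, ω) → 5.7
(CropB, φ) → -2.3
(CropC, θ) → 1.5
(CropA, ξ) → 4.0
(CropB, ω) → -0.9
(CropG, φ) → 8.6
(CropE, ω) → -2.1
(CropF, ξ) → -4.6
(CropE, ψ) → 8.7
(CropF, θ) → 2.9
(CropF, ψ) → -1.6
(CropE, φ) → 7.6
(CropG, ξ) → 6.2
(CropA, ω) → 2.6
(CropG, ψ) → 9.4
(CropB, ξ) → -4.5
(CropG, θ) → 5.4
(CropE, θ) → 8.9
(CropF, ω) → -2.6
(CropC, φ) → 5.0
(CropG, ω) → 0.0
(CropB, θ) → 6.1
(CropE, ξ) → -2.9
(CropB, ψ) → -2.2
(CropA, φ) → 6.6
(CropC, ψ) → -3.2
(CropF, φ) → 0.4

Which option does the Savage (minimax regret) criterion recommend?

CropA

Column bests: θ=8.9, φ=8.6, ψ=9.4, ω=5.7, ξ=6.2.
CropF regrets: 6.0, 8.2, 11.0, 8.3, 10.8 → max 11.0
CropC regrets: 7.4, 3.6, 12.6, 0.0, 4.9 → max 12.6
CropA regrets: 5.3, 2.0, 2.9, 3.1, 2.2 → max 5.3
CropE regrets: 0.0, 1.0, 0.7, 7.8, 9.1 → max 9.1
CropB regrets: 2.8, 10.9, 11.6, 6.6, 10.7 → max 11.6
CropG regrets: 3.5, 0.0, 0.0, 5.7, 0.0 → max 5.7
Smallest max regret = 5.3 → CropA.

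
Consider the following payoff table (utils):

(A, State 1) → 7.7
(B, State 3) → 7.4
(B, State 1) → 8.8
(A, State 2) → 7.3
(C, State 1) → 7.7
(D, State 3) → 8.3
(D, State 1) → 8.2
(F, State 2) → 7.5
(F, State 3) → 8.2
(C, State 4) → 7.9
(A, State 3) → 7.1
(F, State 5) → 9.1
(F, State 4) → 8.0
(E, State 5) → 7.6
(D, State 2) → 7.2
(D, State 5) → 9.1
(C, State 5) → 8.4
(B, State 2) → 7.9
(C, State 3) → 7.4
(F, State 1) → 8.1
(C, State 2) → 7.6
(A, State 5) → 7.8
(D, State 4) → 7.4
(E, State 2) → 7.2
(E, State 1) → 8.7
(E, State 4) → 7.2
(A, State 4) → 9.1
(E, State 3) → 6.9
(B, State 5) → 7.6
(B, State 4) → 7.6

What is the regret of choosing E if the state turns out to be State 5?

1.5

Best payoff under State 5 is 9.1.
Regret = 9.1 − 7.6 = 1.5.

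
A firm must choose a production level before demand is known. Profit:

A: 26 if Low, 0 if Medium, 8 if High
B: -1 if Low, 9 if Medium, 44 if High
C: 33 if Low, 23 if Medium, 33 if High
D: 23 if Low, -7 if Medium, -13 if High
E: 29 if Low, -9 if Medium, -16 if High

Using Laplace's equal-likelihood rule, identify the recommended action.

Row averages: A=34/3, B=52/3, C=89/3, D=1, E=4/3
Highest average = 89/3 → C.

C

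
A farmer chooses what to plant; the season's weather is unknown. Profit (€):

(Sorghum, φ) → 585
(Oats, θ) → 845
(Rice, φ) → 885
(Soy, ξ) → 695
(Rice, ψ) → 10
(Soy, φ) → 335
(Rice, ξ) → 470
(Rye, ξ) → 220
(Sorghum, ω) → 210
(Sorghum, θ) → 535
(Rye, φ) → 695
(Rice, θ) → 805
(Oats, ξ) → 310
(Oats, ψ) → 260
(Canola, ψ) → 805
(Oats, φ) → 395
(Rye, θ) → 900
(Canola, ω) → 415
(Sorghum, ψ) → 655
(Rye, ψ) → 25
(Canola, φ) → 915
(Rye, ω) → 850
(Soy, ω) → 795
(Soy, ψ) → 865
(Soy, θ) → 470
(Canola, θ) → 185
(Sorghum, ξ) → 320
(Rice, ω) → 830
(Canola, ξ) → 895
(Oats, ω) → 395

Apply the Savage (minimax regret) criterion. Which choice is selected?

Soy

Column bests: θ=900, φ=915, ψ=865, ω=850, ξ=895.
Oats regrets: 55, 520, 605, 455, 585 → max 605
Canola regrets: 715, 0, 60, 435, 0 → max 715
Sorghum regrets: 365, 330, 210, 640, 575 → max 640
Soy regrets: 430, 580, 0, 55, 200 → max 580
Rice regrets: 95, 30, 855, 20, 425 → max 855
Rye regrets: 0, 220, 840, 0, 675 → max 840
Smallest max regret = 580 → Soy.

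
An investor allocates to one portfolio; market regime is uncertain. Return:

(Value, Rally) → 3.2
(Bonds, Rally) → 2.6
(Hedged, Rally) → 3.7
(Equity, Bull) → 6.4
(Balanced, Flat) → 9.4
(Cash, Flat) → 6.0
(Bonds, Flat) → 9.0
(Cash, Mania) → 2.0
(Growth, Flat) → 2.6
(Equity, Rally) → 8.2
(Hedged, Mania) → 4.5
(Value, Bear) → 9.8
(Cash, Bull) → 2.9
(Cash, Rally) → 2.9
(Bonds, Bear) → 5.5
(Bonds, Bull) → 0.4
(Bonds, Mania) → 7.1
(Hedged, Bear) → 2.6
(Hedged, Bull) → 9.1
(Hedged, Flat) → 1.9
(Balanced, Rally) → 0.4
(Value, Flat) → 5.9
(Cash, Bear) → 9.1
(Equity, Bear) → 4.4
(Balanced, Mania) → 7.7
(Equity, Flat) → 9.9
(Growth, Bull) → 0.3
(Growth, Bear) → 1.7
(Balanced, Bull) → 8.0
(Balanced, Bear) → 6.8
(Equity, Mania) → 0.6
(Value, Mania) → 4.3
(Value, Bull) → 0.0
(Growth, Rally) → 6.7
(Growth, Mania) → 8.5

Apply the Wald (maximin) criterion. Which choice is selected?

Cash

Row minima: Value=0.0, Cash=2.0, Growth=0.3, Balanced=0.4, Equity=0.6, Bonds=0.4, Hedged=1.9
Best worst-case = 2.0 → Cash.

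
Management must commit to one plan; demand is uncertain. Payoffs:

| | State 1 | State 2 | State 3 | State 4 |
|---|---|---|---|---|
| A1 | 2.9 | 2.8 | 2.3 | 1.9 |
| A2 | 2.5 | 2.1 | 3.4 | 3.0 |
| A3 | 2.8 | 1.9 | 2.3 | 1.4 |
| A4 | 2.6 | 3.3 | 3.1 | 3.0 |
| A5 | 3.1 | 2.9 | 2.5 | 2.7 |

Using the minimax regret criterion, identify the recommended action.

Column bests: State 1=3.1, State 2=3.3, State 3=3.4, State 4=3.0.
A1 regrets: 0.2, 0.5, 1.1, 1.1 → max 1.1
A2 regrets: 0.6, 1.2, 0.0, 0.0 → max 1.2
A3 regrets: 0.3, 1.4, 1.1, 1.6 → max 1.6
A4 regrets: 0.5, 0.0, 0.3, 0.0 → max 0.5
A5 regrets: 0.0, 0.4, 0.9, 0.3 → max 0.9
Smallest max regret = 0.5 → A4.

A4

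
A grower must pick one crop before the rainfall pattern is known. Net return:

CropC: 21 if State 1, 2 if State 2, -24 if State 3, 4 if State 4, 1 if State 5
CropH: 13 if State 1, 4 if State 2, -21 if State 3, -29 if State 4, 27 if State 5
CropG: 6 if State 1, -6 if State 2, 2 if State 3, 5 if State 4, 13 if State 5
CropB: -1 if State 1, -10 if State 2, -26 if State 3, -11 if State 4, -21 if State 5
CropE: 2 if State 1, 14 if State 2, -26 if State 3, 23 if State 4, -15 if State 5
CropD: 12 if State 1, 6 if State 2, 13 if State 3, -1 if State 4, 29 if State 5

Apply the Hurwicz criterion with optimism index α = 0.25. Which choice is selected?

CropC: 0.25·21 + 0.75·(-24) = -12.75
CropH: 0.25·27 + 0.75·(-29) = -15
CropG: 0.25·13 + 0.75·(-6) = -1.25
CropB: 0.25·(-1) + 0.75·(-26) = -19.75
CropE: 0.25·23 + 0.75·(-26) = -13.75
CropD: 0.25·29 + 0.75·(-1) = 6.5
Highest Hurwicz score = 6.5 → CropD.

CropD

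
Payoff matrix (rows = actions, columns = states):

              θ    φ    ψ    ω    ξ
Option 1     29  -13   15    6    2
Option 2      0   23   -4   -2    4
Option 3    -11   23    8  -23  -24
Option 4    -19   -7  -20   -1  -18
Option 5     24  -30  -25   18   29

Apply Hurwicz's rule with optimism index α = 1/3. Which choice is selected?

Option 2

Option 1: 1/3·29 + 2/3·(-13) = 1
Option 2: 1/3·23 + 2/3·(-4) = 5
Option 3: 1/3·23 + 2/3·(-24) = -25/3
Option 4: 1/3·(-1) + 2/3·(-20) = -41/3
Option 5: 1/3·29 + 2/3·(-30) = -31/3
Highest Hurwicz score = 5 → Option 2.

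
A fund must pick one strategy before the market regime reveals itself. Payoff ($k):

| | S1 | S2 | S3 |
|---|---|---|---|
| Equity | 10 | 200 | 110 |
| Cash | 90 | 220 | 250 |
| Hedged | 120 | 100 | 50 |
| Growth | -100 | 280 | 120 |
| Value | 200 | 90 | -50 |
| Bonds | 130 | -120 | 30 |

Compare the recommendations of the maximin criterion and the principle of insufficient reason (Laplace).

maximin → Cash; laplace → Cash (agree)

Row minima: Equity=10, Cash=90, Hedged=50, Growth=-100, Value=-50, Bonds=-120
Best worst-case = 90 → Cash.
Row averages: Equity=320/3, Cash=560/3, Hedged=90, Growth=100, Value=80, Bonds=40/3
Highest average = 560/3 → Cash.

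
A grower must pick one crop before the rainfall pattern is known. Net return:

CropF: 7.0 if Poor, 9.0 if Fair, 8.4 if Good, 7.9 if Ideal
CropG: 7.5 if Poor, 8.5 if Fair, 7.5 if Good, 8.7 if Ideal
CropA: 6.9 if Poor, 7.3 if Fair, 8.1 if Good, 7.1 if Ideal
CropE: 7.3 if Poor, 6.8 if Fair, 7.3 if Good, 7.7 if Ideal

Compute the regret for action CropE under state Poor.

0.2

Best payoff under Poor is 7.5.
Regret = 7.5 − 7.3 = 0.2.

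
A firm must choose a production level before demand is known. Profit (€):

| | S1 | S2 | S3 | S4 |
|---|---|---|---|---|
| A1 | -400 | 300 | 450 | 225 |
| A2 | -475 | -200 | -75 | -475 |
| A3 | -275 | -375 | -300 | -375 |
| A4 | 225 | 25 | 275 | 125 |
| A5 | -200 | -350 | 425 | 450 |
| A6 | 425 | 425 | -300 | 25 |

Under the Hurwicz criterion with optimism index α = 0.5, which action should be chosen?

A4

A1: 0.5·450 + 0.5·(-400) = 25
A2: 0.5·(-75) + 0.5·(-475) = -275
A3: 0.5·(-275) + 0.5·(-375) = -325
A4: 0.5·275 + 0.5·25 = 150
A5: 0.5·450 + 0.5·(-350) = 50
A6: 0.5·425 + 0.5·(-300) = 62.5
Highest Hurwicz score = 150 → A4.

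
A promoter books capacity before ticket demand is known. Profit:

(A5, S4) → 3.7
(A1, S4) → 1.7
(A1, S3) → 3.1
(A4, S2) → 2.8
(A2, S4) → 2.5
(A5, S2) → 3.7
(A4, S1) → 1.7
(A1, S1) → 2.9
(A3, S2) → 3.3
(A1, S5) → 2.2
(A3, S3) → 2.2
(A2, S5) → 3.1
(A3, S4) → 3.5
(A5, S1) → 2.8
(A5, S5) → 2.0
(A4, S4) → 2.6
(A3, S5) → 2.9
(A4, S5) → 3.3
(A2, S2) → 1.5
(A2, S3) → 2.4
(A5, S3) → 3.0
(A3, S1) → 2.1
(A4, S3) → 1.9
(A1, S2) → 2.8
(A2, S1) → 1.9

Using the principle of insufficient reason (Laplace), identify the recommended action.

Row averages: A1=2.54, A2=2.28, A3=2.8, A4=2.46, A5=3.04
Highest average = 3.04 → A5.

A5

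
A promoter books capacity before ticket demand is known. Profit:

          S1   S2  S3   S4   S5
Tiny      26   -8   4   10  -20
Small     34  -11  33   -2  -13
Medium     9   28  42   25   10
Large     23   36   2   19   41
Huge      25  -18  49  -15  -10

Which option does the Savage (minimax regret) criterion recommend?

Medium

Column bests: S1=34, S2=36, S3=49, S4=25, S5=41.
Tiny regrets: 8, 44, 45, 15, 61 → max 61
Small regrets: 0, 47, 16, 27, 54 → max 54
Medium regrets: 25, 8, 7, 0, 31 → max 31
Large regrets: 11, 0, 47, 6, 0 → max 47
Huge regrets: 9, 54, 0, 40, 51 → max 54
Smallest max regret = 31 → Medium.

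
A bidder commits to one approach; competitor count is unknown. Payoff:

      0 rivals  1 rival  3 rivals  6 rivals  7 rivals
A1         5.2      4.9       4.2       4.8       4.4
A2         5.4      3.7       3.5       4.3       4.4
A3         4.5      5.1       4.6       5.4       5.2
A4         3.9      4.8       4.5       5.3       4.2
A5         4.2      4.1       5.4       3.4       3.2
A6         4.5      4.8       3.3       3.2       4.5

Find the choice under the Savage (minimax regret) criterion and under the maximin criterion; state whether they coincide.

Column bests: 0 rivals=5.4, 1 rival=5.1, 3 rivals=5.4, 6 rivals=5.4, 7 rivals=5.2.
A1 regrets: 0.2, 0.2, 1.2, 0.6, 0.8 → max 1.2
A2 regrets: 0.0, 1.4, 1.9, 1.1, 0.8 → max 1.9
A3 regrets: 0.9, 0.0, 0.8, 0.0, 0.0 → max 0.9
A4 regrets: 1.5, 0.3, 0.9, 0.1, 1.0 → max 1.5
A5 regrets: 1.2, 1.0, 0.0, 2.0, 2.0 → max 2.0
A6 regrets: 0.9, 0.3, 2.1, 2.2, 0.7 → max 2.2
Smallest max regret = 0.9 → A3.
Row minima: A1=4.2, A2=3.5, A3=4.5, A4=3.9, A5=3.2, A6=3.2
Best worst-case = 4.5 → A3.

minimax regret → A3; maximin → A3 (agree)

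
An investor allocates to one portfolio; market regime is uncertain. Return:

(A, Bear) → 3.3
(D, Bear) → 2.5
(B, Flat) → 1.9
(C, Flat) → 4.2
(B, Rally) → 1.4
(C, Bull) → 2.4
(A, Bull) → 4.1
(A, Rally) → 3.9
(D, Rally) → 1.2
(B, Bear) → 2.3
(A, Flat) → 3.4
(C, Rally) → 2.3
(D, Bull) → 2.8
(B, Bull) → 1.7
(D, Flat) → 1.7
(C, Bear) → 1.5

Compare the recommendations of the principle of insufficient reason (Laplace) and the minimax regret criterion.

laplace → A; minimax regret → A (agree)

Row averages: A=3.675, B=1.825, C=2.6, D=2.05
Highest average = 3.675 → A.
Column bests: Bear=3.3, Flat=4.2, Bull=4.1, Rally=3.9.
A regrets: 0.0, 0.8, 0.0, 0.0 → max 0.8
B regrets: 1.0, 2.3, 2.4, 2.5 → max 2.5
C regrets: 1.8, 0.0, 1.7, 1.6 → max 1.8
D regrets: 0.8, 2.5, 1.3, 2.7 → max 2.7
Smallest max regret = 0.8 → A.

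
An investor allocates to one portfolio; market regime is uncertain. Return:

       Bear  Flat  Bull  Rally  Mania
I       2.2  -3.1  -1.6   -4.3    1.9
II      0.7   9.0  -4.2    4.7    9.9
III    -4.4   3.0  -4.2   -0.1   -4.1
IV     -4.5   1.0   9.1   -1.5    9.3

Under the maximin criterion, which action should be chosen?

Row minima: I=-4.3, II=-4.2, III=-4.4, IV=-4.5
Best worst-case = -4.2 → II.

II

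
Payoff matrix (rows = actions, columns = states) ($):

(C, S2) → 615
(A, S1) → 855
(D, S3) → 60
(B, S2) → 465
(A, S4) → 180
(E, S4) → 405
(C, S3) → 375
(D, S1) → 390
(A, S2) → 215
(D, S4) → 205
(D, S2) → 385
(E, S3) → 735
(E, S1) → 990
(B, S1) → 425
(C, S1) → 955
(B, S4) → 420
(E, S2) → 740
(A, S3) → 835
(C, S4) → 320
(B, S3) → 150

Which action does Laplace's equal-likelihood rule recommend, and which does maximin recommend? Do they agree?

Row averages: A=521.25, B=365, C=566.25, D=260, E=717.5
Highest average = 717.5 → E.
Row minima: A=180, B=150, C=320, D=60, E=405
Best worst-case = 405 → E.

laplace → E; maximin → E (agree)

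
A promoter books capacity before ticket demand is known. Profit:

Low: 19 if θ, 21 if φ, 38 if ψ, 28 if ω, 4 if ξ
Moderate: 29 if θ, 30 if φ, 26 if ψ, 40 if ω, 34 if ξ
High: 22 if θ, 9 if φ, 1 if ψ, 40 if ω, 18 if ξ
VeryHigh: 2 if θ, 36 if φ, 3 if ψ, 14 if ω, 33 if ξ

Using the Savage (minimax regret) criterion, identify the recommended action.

Column bests: θ=29, φ=36, ψ=38, ω=40, ξ=34.
Low regrets: 10, 15, 0, 12, 30 → max 30
Moderate regrets: 0, 6, 12, 0, 0 → max 12
High regrets: 7, 27, 37, 0, 16 → max 37
VeryHigh regrets: 27, 0, 35, 26, 1 → max 35
Smallest max regret = 12 → Moderate.

Moderate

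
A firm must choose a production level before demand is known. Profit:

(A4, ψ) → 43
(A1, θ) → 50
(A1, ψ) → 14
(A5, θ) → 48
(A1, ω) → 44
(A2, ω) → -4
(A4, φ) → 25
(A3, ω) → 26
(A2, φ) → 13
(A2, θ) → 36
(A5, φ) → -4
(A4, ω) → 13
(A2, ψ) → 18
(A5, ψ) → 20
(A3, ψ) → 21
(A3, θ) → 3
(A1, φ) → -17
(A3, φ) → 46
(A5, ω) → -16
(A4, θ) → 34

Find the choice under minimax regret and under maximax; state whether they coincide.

Column bests: θ=50, φ=46, ψ=43, ω=44.
A1 regrets: 0, 63, 29, 0 → max 63
A2 regrets: 14, 33, 25, 48 → max 48
A3 regrets: 47, 0, 22, 18 → max 47
A4 regrets: 16, 21, 0, 31 → max 31
A5 regrets: 2, 50, 23, 60 → max 60
Smallest max regret = 31 → A4.
Row maxima: A1=50, A2=36, A3=46, A4=43, A5=48
Best best-case = 50 → A1.

minimax regret → A4; maximax → A1 (disagree)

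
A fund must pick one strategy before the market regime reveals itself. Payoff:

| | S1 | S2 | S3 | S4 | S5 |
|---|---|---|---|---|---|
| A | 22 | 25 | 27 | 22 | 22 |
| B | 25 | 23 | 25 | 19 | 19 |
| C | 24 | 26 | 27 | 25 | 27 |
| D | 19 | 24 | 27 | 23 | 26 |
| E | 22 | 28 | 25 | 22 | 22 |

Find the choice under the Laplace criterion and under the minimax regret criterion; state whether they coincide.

Row averages: A=23.6, B=22.2, C=25.8, D=23.8, E=23.8
Highest average = 25.8 → C.
Column bests: S1=25, S2=28, S3=27, S4=25, S5=27.
A regrets: 3, 3, 0, 3, 5 → max 5
B regrets: 0, 5, 2, 6, 8 → max 8
C regrets: 1, 2, 0, 0, 0 → max 2
D regrets: 6, 4, 0, 2, 1 → max 6
E regrets: 3, 0, 2, 3, 5 → max 5
Smallest max regret = 2 → C.

laplace → C; minimax regret → C (agree)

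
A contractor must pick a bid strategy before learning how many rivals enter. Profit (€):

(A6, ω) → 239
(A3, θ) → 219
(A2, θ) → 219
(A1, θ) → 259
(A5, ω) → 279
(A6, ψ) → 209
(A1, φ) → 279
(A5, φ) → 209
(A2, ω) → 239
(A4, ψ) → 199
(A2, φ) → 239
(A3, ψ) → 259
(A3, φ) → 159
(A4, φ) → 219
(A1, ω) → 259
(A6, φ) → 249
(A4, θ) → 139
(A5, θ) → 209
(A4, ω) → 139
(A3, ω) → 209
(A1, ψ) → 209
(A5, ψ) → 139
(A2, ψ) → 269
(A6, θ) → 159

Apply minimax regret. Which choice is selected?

A2

Column bests: θ=259, φ=279, ψ=269, ω=279.
A1 regrets: 0, 0, 60, 20 → max 60
A2 regrets: 40, 40, 0, 40 → max 40
A3 regrets: 40, 120, 10, 70 → max 120
A4 regrets: 120, 60, 70, 140 → max 140
A5 regrets: 50, 70, 130, 0 → max 130
A6 regrets: 100, 30, 60, 40 → max 100
Smallest max regret = 40 → A2.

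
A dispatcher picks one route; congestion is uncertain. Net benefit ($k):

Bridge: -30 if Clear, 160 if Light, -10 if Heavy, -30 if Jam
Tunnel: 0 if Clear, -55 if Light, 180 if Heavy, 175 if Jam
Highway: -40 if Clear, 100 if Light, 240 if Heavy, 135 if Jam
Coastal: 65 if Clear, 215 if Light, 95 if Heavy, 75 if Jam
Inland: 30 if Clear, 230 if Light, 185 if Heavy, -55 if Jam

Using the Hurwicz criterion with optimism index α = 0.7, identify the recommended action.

Coastal

Bridge: 0.7·160 + 0.3·(-30) = 103
Tunnel: 0.7·180 + 0.3·(-55) = 109.5
Highway: 0.7·240 + 0.3·(-40) = 156
Coastal: 0.7·215 + 0.3·65 = 170
Inland: 0.7·230 + 0.3·(-55) = 144.5
Highest Hurwicz score = 170 → Coastal.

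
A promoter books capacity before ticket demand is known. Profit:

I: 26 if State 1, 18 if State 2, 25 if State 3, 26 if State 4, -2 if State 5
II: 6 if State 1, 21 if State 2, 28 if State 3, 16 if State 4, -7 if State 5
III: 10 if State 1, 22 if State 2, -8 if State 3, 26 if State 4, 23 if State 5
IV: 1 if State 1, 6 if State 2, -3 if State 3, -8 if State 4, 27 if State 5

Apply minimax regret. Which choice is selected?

I

Column bests: State 1=26, State 2=22, State 3=28, State 4=26, State 5=27.
I regrets: 0, 4, 3, 0, 29 → max 29
II regrets: 20, 1, 0, 10, 34 → max 34
III regrets: 16, 0, 36, 0, 4 → max 36
IV regrets: 25, 16, 31, 34, 0 → max 34
Smallest max regret = 29 → I.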